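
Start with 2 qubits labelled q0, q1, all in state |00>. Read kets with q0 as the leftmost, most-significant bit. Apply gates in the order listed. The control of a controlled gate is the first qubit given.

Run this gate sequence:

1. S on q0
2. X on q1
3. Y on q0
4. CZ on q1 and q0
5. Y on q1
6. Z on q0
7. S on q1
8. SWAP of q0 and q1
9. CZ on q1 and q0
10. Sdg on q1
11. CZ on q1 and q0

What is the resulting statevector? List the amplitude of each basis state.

The final amplitudes are -I on |01>, and 0 on every other basis state.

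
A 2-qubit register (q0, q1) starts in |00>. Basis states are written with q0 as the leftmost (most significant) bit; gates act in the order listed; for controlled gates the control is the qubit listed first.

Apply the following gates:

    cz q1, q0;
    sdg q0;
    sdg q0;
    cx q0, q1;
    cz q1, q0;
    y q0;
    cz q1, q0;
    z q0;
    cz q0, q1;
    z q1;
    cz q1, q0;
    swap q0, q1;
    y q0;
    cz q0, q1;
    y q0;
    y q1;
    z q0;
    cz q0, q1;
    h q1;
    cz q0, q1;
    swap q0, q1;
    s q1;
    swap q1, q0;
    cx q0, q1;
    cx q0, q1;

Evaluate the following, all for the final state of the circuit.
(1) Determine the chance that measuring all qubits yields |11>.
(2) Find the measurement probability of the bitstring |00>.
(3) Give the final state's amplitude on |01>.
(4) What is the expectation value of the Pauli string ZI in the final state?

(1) A full measurement returns |11> with probability 0.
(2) Outcome |00> occurs with probability 1/2.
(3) |01> carries amplitude sqrt(2)/2 in the final state.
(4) In the final state, ZI has expectation 1.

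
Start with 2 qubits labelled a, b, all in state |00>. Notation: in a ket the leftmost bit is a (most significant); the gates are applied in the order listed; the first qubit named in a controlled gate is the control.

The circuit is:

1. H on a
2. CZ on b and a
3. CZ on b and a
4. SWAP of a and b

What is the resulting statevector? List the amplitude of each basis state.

The final amplitudes are sqrt(2)/2 on |00>, sqrt(2)/2 on |01>, 0 on |10>, 0 on |11>. Key observation: the block from step 2 through step 3 cancels to the identity and can be dropped.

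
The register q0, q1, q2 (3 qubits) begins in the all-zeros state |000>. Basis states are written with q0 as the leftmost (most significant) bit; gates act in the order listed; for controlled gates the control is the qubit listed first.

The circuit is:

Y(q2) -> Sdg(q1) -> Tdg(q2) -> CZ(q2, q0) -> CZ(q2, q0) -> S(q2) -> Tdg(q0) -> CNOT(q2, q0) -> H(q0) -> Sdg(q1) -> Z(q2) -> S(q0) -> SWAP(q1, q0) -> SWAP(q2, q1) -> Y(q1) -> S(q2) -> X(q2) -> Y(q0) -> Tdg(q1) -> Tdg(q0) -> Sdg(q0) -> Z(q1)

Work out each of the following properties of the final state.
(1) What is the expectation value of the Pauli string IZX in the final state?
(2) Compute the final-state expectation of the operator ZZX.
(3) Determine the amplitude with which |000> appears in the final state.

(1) In the final state, IZX has expectation 1.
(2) The expectation value of ZZX is -1.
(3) |000> carries amplitude 0 in the final state.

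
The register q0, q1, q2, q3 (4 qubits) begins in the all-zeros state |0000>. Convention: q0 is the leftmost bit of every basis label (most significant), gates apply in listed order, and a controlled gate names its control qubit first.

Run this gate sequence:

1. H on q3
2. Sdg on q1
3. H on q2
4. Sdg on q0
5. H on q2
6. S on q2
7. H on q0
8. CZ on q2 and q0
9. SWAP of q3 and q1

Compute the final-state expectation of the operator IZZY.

The expectation value of IZZY is 0.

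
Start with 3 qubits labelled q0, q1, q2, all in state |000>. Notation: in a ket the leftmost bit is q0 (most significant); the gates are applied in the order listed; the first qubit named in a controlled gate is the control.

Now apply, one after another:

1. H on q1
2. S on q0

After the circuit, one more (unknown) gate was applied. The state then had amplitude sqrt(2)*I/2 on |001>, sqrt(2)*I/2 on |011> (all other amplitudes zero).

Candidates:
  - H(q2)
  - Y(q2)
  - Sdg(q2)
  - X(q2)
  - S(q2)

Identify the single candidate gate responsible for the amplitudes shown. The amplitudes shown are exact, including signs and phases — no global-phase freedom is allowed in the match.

The applied gate was Y(q2).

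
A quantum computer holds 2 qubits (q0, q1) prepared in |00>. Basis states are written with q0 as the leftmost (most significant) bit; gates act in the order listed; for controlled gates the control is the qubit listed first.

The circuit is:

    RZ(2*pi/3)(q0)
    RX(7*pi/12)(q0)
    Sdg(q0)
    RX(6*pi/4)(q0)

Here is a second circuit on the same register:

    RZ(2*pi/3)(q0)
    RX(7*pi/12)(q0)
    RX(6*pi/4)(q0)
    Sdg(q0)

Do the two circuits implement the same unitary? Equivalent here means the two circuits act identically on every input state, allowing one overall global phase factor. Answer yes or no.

No — the two circuits implement different unitaries, even allowing a global phase.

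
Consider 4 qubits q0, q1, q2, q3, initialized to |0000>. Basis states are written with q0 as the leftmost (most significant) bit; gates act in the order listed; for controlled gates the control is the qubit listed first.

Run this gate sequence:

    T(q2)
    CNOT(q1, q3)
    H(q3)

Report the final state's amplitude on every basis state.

The final amplitudes are sqrt(2)/2 on |0000>, sqrt(2)/2 on |0001>, and 0 on every other basis state.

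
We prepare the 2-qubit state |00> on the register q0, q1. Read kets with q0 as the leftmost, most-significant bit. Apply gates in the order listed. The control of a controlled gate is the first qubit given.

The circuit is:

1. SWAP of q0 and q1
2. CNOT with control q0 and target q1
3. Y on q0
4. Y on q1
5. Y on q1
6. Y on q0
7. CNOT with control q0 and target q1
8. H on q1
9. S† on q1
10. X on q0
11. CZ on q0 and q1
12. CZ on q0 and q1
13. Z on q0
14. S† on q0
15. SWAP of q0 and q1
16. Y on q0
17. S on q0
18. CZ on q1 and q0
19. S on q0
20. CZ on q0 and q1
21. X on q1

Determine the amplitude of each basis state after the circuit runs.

After the circuit, the state carries amplitude -sqrt(2)*I/2 on |00>, 0 on |01>, sqrt(2)/2 on |10>, 0 on |11>. Key observation: steps 2-7 multiply out to the identity, so the circuit reduces to the remaining gates.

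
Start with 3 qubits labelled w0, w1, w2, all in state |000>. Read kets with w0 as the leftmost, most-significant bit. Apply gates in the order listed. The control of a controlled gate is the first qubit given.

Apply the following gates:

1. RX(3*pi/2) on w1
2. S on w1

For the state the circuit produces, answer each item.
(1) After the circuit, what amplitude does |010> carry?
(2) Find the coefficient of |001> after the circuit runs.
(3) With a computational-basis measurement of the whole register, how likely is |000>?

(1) The final state's coefficient on |010> equals sqrt(2)/2.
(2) |001> carries amplitude 0 in the final state.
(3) The probability of measuring |000> is 1/2.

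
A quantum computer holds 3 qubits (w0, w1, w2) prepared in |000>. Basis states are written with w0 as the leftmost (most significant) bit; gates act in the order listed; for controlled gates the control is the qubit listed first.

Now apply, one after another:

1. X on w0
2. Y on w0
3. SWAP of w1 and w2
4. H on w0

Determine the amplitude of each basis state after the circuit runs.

The resulting statevector has amplitude -sqrt(2)*I/2 on |000>, -sqrt(2)*I/2 on |100>, and 0 on every other basis state.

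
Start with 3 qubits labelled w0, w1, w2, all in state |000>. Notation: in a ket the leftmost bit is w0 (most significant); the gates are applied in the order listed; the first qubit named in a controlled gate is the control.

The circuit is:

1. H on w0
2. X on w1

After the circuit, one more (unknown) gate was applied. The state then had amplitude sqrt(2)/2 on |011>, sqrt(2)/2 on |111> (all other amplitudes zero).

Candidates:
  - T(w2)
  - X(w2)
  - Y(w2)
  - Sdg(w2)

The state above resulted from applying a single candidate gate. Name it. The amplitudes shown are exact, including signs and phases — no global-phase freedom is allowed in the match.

It was X(w2) that produced the state shown.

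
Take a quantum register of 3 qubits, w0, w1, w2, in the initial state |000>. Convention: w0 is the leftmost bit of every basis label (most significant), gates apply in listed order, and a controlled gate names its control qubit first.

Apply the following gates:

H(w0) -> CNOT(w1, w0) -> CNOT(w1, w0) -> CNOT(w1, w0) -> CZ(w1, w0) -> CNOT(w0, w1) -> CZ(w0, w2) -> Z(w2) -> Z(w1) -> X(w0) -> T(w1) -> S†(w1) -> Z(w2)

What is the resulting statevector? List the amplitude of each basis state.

The final amplitudes are sqrt(2)*exp(3*I*pi/4)/2 on |010>, sqrt(2)/2 on |100>, and 0 on every other basis state. Key observation: gates 3-4 undo each other exactly, leaving only the rest of the circuit to track.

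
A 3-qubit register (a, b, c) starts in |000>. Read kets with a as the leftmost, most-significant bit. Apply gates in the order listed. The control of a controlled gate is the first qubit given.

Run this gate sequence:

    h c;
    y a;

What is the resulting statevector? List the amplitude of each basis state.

After the circuit, the state carries amplitude sqrt(2)*I/2 on |100>, sqrt(2)*I/2 on |101>, and 0 on every other basis state.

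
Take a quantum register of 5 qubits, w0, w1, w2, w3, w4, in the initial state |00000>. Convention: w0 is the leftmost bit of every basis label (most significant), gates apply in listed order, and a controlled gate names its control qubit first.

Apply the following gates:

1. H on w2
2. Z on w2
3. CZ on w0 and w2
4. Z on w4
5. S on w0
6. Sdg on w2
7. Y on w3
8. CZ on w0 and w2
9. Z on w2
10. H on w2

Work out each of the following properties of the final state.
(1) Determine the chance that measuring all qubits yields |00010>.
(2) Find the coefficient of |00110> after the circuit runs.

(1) Outcome |00010> occurs with probability 1/2.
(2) |00110> carries amplitude -1/2 + I/2 in the final state.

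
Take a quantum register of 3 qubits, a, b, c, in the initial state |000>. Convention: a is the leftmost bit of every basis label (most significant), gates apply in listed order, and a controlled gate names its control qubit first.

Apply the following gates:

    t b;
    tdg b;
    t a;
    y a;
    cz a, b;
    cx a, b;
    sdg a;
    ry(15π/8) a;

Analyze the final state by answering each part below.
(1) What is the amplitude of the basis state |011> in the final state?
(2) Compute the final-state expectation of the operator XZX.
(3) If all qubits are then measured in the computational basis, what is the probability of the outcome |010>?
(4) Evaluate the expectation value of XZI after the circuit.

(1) |011> carries amplitude 0 in the final state.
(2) The expectation value of XZX is 0.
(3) A full measurement returns |010> with probability sin(pi/16)**2.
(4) In the final state, XZI has expectation -sqrt(2 - sqrt(2))/2.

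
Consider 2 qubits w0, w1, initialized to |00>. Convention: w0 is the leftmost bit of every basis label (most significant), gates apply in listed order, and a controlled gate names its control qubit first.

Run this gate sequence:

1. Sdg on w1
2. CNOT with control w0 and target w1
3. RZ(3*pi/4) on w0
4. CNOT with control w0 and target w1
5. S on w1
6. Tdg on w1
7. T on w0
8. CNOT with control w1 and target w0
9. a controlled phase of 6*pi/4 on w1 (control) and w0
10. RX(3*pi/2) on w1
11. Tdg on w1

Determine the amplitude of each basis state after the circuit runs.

The final amplitudes are sqrt(2)*exp(5*I*pi/8)/2 on |00>, sqrt(2)*exp(7*I*pi/8)/2 on |01>, 0 on |10>, 0 on |11>.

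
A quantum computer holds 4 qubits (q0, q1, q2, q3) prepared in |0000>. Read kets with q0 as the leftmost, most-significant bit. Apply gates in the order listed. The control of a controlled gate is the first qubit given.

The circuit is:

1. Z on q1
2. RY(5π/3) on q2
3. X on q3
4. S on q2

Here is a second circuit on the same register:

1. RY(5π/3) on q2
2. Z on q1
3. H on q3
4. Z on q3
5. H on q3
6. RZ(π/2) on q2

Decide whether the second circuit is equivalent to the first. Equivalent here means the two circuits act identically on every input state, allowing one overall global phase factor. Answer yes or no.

Yes: on every input state the two circuits agree up to one overall phase factor.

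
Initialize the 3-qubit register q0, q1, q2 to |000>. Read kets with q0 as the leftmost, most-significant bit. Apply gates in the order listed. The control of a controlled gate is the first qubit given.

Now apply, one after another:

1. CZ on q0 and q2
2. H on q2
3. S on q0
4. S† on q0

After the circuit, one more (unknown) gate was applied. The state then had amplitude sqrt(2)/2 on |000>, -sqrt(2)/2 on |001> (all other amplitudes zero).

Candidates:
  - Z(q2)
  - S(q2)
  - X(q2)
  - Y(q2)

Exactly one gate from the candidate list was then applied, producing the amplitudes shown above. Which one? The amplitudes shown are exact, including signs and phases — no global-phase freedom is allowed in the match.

It was Z(q2) that produced the state shown. Key observation: gates 3-4 undo each other exactly, leaving only the rest of the circuit to track.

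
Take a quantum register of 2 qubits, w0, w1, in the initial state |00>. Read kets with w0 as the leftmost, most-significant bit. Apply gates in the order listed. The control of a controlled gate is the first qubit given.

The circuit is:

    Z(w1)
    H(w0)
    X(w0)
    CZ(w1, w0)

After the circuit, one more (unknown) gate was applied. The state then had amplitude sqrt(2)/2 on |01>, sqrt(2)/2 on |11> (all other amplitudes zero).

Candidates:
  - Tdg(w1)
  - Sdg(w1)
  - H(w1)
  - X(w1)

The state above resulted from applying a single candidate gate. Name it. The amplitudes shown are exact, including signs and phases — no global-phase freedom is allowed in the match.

The unique candidate consistent with the amplitudes is X(w1).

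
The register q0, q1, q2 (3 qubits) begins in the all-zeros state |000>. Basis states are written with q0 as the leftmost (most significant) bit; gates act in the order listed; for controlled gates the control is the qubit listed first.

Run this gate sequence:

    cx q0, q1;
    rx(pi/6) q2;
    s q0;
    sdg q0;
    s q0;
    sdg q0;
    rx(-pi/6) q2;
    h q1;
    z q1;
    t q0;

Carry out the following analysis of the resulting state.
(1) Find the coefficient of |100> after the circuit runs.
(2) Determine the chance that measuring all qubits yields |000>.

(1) The amplitude on |100> is 0. Key observation: steps 2-7 multiply out to the identity, so the circuit reduces to the remaining gates.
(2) The probability of measuring |000> is 1/2.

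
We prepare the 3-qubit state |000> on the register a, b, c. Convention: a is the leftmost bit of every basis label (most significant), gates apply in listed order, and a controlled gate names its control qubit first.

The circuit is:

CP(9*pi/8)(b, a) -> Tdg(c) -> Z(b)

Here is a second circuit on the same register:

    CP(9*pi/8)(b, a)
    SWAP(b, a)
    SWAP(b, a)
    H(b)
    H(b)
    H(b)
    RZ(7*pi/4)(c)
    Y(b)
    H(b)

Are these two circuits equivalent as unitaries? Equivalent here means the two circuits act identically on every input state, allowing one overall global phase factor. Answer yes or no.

No — the two circuits implement different unitaries, even allowing a global phase.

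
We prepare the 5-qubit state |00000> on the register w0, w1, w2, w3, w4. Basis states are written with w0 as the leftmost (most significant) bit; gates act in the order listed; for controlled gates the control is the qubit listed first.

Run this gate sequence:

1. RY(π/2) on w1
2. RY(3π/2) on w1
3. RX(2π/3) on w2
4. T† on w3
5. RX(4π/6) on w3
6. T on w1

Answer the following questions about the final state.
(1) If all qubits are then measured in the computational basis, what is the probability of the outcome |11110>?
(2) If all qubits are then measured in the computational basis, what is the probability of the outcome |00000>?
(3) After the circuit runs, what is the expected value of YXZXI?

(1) A full measurement returns |11110> with probability 0.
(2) The probability of measuring |00000> is 1/16.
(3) In the final state, YXZXI has expectation 0.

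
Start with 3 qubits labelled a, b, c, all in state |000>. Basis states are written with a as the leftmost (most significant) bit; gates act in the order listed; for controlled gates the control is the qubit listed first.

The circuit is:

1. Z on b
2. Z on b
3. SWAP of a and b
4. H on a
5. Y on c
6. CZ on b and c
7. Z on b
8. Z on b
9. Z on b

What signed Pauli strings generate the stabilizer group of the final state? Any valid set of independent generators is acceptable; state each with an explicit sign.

One valid set of independent stabilizer generators is +XII, +IZI, -IIZ (any independent generating set of the same group is equally correct).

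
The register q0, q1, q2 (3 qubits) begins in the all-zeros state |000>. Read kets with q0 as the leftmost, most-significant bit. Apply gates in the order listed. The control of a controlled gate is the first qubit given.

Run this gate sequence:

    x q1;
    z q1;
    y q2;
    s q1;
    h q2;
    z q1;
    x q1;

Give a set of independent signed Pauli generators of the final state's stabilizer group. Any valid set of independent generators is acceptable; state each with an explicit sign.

The final state is stabilized by the group generated by -IIX, +ZII, +IZI; other independent generating sets are equally valid.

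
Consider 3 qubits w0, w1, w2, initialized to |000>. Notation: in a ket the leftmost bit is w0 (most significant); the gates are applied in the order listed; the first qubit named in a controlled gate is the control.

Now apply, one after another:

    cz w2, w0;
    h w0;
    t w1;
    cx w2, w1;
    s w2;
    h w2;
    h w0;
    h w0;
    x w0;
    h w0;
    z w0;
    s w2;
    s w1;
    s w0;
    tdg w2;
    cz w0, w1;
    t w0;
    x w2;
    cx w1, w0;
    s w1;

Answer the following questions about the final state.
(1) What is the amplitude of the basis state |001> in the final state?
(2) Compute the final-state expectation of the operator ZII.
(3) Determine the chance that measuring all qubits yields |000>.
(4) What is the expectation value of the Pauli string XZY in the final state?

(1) The final state's coefficient on |001> equals sqrt(2)/2. Key observation: the block from step 8 through step 11 cancels to the identity and can be dropped.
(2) The observable ZII averages to 1.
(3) The probability of measuring |000> is 1/2.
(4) In the final state, XZY has expectation 0.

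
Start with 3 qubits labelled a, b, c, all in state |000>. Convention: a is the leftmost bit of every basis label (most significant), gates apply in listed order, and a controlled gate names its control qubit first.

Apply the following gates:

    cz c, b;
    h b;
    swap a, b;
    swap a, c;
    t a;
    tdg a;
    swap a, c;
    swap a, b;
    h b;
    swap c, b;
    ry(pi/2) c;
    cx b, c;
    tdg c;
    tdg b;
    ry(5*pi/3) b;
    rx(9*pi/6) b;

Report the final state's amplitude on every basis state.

The resulting statevector has amplitude sqrt(3)/4 - I/4 on |000>, (-sqrt(3) + I)*exp(3*I*pi/4)/4 on |001>, -1/4 + sqrt(3)*I/4 on |010>, (sqrt(3) + I)*exp(I*pi/4)/4 on |011>, 0 on |100>, 0 on |101>, 0 on |110>, 0 on |111>.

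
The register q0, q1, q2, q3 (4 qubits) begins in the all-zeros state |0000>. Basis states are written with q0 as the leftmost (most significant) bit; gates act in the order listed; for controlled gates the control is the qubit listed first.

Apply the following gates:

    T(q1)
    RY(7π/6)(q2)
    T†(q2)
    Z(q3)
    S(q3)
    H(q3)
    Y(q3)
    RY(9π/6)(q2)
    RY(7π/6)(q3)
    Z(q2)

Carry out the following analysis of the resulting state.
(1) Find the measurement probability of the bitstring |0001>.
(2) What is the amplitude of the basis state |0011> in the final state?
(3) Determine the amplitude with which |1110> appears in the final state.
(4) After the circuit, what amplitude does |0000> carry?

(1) A full measurement returns |0001> with probability 3/8 - 3*sqrt(2)/32.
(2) |0011> carries amplitude ((3 - sqrt(3))*exp(3*I*pi/4) + sqrt(3)*I + 3*I)*exp(3*I*pi/4)/8 in the final state.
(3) The final state's coefficient on |1110> equals 0.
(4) |0000> carries amplitude -sqrt(3)*I/8 + exp(I*pi/4)/8 + I/8 + sqrt(3)*exp(I*pi/4)/8 in the final state.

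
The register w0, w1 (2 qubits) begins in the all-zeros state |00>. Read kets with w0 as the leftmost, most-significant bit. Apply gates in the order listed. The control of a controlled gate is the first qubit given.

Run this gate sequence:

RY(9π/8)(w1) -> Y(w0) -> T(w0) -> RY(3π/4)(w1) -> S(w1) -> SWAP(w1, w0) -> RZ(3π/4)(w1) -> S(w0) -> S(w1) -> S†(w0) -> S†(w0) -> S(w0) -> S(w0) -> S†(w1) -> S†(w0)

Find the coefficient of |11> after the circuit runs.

The final state's coefficient on |11> equals -sqrt(1/2 - sqrt(2)/4)*exp(5*I*pi/8)*sin(7*pi/16) + sqrt(sqrt(2)/4 + 1/2)*exp(5*I*pi/8)*cos(7*pi/16).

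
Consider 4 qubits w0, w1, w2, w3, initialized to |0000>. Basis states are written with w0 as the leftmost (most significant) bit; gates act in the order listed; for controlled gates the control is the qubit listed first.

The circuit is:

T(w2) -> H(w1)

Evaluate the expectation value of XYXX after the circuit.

In the final state, XYXX has expectation 0.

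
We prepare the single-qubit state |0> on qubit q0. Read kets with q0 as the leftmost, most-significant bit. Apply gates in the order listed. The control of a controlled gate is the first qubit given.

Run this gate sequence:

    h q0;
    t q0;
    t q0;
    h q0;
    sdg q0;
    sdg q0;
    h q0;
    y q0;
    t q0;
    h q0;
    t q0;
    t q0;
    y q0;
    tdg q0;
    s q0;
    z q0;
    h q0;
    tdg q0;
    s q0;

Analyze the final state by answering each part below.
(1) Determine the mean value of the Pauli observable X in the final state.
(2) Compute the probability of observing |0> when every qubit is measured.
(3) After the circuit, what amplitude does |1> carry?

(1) The expectation value of X is -1/2 - sqrt(2)/4.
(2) Outcome |0> occurs with probability 1/4.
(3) The final state's coefficient on |1> equals sqrt(2)*(-exp(3*I*pi/4) + exp(I*pi/4) + 2*I)/4.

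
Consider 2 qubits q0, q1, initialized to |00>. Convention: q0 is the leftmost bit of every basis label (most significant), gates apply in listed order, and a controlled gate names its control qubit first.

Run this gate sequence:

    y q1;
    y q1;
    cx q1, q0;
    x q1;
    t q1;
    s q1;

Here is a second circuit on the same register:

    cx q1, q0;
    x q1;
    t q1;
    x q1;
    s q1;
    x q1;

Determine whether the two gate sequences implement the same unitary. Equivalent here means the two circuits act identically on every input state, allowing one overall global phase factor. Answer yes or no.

No: there is an input state on which the two circuits produce genuinely different outputs (not merely differing by a phase).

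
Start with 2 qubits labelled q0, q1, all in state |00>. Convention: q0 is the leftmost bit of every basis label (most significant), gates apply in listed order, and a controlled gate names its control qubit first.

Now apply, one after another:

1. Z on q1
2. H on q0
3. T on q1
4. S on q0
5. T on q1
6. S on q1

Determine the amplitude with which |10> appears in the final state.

|10> carries amplitude sqrt(2)*I/2 in the final state.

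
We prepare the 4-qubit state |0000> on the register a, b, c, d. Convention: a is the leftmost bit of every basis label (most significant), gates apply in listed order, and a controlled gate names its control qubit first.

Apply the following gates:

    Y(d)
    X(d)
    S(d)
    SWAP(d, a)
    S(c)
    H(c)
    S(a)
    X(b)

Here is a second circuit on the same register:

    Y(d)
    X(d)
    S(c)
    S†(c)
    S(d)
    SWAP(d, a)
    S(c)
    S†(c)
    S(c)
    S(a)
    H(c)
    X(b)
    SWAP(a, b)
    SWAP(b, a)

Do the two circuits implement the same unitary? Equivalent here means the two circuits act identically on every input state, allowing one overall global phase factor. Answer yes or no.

Yes: on every input state the two circuits agree up to one overall phase factor.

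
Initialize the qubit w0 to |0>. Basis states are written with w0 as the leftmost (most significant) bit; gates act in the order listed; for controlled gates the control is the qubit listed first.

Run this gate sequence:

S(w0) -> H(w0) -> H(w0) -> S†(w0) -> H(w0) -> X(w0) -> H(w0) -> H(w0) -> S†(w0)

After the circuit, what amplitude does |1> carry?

The amplitude on |1> is -sqrt(2)*I/2.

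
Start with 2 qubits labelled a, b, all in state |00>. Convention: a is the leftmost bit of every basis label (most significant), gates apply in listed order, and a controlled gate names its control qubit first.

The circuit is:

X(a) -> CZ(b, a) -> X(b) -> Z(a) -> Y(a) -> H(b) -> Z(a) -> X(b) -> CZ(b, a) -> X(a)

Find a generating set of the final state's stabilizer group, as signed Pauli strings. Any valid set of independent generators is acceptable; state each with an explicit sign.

The final state is stabilized by the group generated by -IX, -ZI; other independent generating sets are equally valid.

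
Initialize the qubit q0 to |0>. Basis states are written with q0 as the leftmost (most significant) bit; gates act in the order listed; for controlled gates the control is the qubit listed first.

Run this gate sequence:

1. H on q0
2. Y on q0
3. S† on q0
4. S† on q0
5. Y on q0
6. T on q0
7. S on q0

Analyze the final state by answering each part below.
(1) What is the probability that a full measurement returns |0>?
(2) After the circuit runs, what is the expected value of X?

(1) Outcome |0> occurs with probability 1/2.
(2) The observable X averages to sqrt(2)/2.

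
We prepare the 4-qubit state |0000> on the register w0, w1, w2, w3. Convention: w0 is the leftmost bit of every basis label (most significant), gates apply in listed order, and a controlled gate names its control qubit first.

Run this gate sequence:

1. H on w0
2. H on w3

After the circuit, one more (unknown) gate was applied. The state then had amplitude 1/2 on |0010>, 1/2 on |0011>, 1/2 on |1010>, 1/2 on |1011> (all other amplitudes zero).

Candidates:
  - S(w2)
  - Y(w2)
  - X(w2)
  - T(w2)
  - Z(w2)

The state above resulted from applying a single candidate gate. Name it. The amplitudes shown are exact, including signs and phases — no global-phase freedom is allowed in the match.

The unique candidate consistent with the amplitudes is X(w2).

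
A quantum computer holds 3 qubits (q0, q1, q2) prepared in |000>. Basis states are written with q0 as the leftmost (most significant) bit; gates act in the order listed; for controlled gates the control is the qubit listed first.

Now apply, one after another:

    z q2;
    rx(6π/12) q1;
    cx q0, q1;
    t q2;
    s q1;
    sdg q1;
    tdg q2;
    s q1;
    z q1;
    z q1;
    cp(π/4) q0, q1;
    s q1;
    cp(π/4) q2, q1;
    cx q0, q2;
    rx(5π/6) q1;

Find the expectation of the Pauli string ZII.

The observable ZII averages to 1. Key observation: steps 4-7 multiply out to the identity, so the circuit reduces to the remaining gates.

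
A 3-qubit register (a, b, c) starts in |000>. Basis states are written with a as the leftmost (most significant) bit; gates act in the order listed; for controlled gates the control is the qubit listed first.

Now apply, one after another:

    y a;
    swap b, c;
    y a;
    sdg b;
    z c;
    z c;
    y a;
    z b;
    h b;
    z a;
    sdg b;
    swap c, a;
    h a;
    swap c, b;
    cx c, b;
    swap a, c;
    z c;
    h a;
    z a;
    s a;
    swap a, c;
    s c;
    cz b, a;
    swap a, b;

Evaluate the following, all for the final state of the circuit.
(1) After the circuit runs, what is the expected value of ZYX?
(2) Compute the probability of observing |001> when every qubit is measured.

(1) The expectation value of ZYX is 0.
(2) A full measurement returns |001> with probability 1/8.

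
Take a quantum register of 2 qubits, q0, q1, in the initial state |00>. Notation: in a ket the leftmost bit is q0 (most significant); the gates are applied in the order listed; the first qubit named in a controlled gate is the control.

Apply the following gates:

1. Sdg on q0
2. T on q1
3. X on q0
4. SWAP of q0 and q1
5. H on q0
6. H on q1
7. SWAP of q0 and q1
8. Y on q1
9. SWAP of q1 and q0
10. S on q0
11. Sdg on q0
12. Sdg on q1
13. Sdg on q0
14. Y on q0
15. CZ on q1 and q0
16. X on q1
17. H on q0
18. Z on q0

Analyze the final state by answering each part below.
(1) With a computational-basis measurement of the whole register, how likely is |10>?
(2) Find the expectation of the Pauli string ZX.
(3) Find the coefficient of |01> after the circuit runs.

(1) A full measurement returns |10> with probability 1/4.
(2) The observable ZX averages to 1.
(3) The amplitude on |01> is sqrt(2)*(1 - I)/4.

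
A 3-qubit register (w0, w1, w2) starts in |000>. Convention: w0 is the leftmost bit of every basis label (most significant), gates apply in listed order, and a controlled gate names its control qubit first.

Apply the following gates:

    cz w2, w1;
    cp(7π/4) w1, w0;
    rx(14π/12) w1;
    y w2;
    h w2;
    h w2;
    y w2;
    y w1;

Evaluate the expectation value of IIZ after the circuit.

The expectation value of IIZ is 1. Key observation: the block from step 4 through step 7 cancels to the identity and can be dropped.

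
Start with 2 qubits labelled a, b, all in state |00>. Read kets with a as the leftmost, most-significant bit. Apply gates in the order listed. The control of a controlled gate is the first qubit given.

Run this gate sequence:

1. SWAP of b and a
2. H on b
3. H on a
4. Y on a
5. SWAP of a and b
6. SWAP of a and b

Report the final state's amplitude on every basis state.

The final amplitudes are -I/2 on |00>, -I/2 on |01>, I/2 on |10>, I/2 on |11>. Key observation: steps 5-6 multiply out to the identity, so the circuit reduces to the remaining gates.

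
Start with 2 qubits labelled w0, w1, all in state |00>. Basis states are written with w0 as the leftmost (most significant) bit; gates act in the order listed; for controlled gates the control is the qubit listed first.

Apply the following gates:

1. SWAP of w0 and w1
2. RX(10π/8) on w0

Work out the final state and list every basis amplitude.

The resulting statevector has amplitude -sqrt(2 - sqrt(2))/2 on |00>, 0 on |01>, -I*sqrt(sqrt(2) + 2)/2 on |10>, 0 on |11>.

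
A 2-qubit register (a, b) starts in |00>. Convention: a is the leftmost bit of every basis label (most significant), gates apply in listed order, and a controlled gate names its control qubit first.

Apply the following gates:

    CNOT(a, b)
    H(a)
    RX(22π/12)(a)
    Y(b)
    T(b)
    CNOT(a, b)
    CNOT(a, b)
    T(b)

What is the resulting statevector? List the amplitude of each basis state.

The final amplitudes are 0 on |00>, (1 - I)*(1 + sqrt(3)*I)/4 on |01>, 0 on |10>, (1 - I)*(1 + sqrt(3)*I)/4 on |11>.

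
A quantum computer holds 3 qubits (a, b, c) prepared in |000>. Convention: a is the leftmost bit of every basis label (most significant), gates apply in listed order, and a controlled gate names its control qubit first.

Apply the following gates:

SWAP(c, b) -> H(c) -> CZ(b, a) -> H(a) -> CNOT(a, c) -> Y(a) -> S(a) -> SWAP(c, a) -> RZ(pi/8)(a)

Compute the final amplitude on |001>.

The amplitude on |001> is exp(15*I*pi/16)/2.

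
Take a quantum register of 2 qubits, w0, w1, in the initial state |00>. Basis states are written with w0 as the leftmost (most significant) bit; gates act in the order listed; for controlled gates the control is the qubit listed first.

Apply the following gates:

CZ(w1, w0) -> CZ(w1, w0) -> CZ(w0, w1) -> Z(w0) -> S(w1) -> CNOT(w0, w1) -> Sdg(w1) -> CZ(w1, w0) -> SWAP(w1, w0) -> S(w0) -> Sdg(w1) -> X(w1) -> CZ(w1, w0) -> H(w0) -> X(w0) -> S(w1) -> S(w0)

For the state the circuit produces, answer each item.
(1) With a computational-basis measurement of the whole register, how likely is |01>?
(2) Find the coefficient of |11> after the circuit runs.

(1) A full measurement returns |01> with probability 1/2.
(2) |11> carries amplitude -sqrt(2)/2 in the final state.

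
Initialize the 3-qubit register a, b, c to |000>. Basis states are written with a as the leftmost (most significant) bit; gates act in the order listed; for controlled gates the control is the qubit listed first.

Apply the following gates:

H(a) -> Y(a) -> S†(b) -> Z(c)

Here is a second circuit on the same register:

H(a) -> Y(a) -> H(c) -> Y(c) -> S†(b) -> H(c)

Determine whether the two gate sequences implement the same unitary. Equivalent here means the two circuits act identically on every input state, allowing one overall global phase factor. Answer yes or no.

No — the two circuits implement different unitaries, even allowing a global phase.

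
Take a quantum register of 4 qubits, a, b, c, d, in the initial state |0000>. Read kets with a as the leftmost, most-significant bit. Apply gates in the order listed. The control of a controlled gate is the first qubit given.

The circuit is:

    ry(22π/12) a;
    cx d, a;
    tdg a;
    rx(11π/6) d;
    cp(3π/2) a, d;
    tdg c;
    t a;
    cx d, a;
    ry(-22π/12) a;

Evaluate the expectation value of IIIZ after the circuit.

In the final state, IIIZ has expectation sqrt(3)/2.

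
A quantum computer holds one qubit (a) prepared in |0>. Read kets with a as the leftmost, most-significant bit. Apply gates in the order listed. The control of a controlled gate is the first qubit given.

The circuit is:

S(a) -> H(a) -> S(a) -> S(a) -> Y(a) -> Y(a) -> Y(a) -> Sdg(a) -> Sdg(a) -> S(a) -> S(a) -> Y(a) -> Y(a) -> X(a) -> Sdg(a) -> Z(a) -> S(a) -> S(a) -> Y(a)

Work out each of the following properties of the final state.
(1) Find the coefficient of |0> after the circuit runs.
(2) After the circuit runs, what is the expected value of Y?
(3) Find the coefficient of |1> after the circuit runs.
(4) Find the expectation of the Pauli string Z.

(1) The final state's coefficient on |0> equals -sqrt(2)*I/2.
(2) In the final state, Y has expectation -1.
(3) The amplitude on |1> is -sqrt(2)/2.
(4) The expectation value of Z is 0.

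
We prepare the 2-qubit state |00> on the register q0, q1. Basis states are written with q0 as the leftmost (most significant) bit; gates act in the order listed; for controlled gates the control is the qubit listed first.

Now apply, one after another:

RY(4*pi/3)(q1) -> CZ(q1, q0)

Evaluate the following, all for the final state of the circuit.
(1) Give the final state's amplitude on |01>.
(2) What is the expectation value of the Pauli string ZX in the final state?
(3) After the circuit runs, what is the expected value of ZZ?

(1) The amplitude on |01> is sqrt(3)/2.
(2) The observable ZX averages to -sqrt(3)/2.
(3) The expectation value of ZZ is -1/2.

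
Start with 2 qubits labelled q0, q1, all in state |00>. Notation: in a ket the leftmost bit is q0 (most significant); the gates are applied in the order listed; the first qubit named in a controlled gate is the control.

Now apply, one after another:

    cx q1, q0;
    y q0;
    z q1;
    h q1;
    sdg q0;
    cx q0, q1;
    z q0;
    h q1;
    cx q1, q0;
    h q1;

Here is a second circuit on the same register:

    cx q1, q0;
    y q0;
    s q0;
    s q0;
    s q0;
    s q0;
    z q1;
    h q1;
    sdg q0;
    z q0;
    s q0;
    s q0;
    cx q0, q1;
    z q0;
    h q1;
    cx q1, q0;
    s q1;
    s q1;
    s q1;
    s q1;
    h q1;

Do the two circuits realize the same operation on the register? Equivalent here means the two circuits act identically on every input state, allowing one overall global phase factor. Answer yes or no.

Yes, they are equivalent — the unitaries differ by at most a global phase.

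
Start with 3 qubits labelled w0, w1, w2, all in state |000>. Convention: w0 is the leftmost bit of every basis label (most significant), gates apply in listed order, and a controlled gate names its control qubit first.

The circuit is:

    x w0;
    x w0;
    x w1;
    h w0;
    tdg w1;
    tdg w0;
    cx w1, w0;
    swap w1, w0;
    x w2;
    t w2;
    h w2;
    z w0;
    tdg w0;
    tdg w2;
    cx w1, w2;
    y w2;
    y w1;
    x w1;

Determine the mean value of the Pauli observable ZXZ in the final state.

In the final state, ZXZ has expectation 1/2.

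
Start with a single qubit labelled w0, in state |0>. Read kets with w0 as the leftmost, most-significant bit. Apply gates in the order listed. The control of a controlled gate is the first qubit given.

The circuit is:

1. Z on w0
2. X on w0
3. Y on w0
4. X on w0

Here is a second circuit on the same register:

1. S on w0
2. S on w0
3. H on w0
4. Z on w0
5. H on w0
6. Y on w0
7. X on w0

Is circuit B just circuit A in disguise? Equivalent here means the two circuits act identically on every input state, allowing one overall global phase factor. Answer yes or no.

Yes: on every input state the two circuits agree up to one overall phase factor.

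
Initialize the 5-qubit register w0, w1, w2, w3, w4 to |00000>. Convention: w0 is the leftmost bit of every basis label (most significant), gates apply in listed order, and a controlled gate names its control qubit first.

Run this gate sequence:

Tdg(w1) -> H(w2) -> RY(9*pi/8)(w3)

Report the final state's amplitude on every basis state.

After the circuit, the state carries amplitude -sqrt(2)*sin(pi/16)/2 on |00000>, sqrt(2)*cos(pi/16)/2 on |00010>, -sqrt(2)*sin(pi/16)/2 on |00100>, sqrt(2)*cos(pi/16)/2 on |00110>, and 0 on every other basis state.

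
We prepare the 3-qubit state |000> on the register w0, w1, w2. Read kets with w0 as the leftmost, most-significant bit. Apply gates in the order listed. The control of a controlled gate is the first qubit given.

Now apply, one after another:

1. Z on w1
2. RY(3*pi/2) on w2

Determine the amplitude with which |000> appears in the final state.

|000> carries amplitude -sqrt(2)/2 in the final state.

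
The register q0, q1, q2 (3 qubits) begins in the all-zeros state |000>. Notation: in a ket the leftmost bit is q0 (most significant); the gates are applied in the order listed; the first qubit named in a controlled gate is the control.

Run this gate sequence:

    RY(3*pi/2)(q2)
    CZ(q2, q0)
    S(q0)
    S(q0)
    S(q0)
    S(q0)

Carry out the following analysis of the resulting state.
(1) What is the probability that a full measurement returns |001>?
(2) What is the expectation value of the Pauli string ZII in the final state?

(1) The probability of measuring |001> is 1/2. Key observation: steps 3-6 multiply out to the identity, so the circuit reduces to the remaining gates.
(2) In the final state, ZII has expectation 1.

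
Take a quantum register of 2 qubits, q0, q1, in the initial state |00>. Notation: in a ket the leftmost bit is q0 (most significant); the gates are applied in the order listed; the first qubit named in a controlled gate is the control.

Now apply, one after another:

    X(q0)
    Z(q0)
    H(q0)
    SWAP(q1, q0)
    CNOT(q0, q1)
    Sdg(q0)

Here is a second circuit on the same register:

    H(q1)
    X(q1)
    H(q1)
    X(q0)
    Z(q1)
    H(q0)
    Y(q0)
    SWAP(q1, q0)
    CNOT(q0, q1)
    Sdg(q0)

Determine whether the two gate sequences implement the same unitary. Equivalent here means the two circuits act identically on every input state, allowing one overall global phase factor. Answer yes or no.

No, they are not equivalent — no single phase factor reconciles the two unitaries.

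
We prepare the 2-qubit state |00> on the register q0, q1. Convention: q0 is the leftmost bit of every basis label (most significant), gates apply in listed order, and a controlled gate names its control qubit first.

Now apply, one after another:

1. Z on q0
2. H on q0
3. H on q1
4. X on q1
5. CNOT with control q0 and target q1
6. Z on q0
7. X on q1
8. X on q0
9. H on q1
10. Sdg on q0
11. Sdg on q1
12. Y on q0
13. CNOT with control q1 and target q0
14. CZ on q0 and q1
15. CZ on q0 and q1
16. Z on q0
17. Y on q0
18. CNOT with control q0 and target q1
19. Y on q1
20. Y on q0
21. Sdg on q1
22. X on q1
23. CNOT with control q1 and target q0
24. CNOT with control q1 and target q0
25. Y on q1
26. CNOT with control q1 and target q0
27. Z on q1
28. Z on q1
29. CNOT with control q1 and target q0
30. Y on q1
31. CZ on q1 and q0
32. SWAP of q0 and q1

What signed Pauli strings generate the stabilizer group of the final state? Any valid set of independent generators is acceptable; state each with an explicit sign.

The final state is stabilized by the group generated by +XX, -ZZ; other independent generating sets are equally valid. Key observation: steps 25-30 multiply out to the identity, so the circuit reduces to the remaining gates.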